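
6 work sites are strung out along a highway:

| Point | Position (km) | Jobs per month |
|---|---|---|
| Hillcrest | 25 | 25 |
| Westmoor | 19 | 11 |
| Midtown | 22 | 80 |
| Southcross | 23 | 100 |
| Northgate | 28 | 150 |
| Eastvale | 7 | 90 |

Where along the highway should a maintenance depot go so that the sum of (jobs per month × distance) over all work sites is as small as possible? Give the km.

x = 23

For a sum of weighted absolute distances on a line, the optimum is the weighted median (not the mean). Total weight W = 456; half-weight = 228.
Sort by position and accumulate weight:
  km 7 (Eastvale, w=90) → cum 90
  km 19 (Westmoor, w=11) → cum 101
  km 22 (Midtown, w=80) → cum 181
  km 23 (Southcross, w=100) → cum 281  ≥ 228 → median here
  km 25 (Hillcrest, w=25) → cum 306
  km 28 (Northgate, w=150) → cum 456
Optimal location: km 23.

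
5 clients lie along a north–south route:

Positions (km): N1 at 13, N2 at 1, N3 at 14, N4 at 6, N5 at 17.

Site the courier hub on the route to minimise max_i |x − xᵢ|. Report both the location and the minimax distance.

The 1-center on a line is the midpoint of the two extreme points: leftmost at 1, rightmost at 17.
Optimal location = (1 + 17)/2 = 9; maximum distance = (17 − 1)/2 = 8.

location 9, max distance 8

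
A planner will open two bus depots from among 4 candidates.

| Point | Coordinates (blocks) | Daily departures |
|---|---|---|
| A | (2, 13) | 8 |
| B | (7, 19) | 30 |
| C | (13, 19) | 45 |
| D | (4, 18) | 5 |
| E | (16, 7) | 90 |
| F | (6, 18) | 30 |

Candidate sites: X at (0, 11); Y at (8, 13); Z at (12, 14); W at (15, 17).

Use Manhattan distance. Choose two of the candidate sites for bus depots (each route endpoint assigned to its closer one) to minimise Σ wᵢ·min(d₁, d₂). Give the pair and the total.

Evaluate every pair (each demand assigned to the nearer of the two):
  {Y, W}: total = 1683
  {Y, Z}: total = 1773
  {X, W}: total = 1857
  {Z, W}: total = 1918
  {X, Z}: total = 1947
  {X, Y}: total = 2252
Best pair: {Y, W} with total 1683.

{Y, W}, total 1683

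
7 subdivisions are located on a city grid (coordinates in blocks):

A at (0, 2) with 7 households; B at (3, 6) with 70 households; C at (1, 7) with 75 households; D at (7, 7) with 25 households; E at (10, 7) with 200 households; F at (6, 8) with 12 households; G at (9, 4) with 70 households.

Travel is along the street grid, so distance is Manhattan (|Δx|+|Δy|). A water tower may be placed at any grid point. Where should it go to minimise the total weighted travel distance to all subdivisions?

Manhattan distance separates: Σwᵢ(|x−xᵢ|+|y−yᵢ|) = Σwᵢ|x−xᵢ| + Σwᵢ|y−yᵢ|, so x and y are optimised independently as 1-D weighted medians.
Total weight W = 459; half = 229.5.
x-coordinate, sorted with cumulative weight:
  x=0 (A, w=7) cum 7
  x=1 (C, w=75) cum 82
  x=3 (B, w=70) cum 152
  x=6 (F, w=12) cum 164
  x=7 (D, w=25) cum 189
  x=9 (G, w=70) cum 259  ← median
  x=10 (E, w=200) cum 459
⇒ x* = 9
y-coordinate, sorted with cumulative weight:
  y=2 (A, w=7) cum 7
  y=4 (G, w=70) cum 77
  y=6 (B, w=70) cum 147
  y=7 (C, w=75) cum 222
  y=7 (D, w=25) cum 247  ← median
  y=7 (E, w=200) cum 447
  y=8 (F, w=12) cum 459
⇒ y* = 7

(9, 7)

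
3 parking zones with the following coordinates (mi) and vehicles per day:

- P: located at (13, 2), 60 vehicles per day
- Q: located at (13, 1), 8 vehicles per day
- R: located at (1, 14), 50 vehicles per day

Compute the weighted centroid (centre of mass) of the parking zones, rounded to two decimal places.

(7.92, 7.02)

The minimiser of Σwᵢ‖p−pᵢ‖² is the weighted centroid p* = (Σwᵢpᵢ)/(Σwᵢ).
Σwᵢ = 118.
Σwᵢxᵢ = 60·13 + 8·13 + 50·1 = 934.
Σwᵢyᵢ = 60·2 + 8·1 + 50·14 = 828.
x* = 934/118 = 7.92, y* = 828/118 = 7.02.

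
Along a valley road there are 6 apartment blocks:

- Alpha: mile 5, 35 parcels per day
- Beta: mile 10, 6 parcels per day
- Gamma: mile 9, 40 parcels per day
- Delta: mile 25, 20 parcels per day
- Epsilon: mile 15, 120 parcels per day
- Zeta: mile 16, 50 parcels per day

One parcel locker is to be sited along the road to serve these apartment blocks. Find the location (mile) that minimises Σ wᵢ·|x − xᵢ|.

For a sum of weighted absolute distances on a line, the optimum is the weighted median (not the mean). Total weight W = 271; half-weight = 135.5.
Sort by position and accumulate weight:
  mile 5 (Alpha, w=35) → cum 35
  mile 9 (Gamma, w=40) → cum 75
  mile 10 (Beta, w=6) → cum 81
  mile 15 (Epsilon, w=120) → cum 201  ≥ 135.5 → median here
  mile 16 (Zeta, w=50) → cum 251
  mile 25 (Delta, w=20) → cum 271
Optimal location: mile 15.

x = 15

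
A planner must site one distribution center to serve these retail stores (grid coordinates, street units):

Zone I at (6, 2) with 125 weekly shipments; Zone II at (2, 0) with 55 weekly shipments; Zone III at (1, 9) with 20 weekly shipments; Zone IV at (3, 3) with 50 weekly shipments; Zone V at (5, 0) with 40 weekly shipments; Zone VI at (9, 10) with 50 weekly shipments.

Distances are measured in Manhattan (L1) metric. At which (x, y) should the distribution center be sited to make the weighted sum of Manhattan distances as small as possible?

Manhattan distance separates: Σwᵢ(|x−xᵢ|+|y−yᵢ|) = Σwᵢ|x−xᵢ| + Σwᵢ|y−yᵢ|, so x and y are optimised independently as 1-D weighted medians.
Total weight W = 340; half = 170.
x-coordinate, sorted with cumulative weight:
  x=1 (Zone III, w=20) cum 20
  x=2 (Zone II, w=55) cum 75
  x=3 (Zone IV, w=50) cum 125
  x=5 (Zone V, w=40) cum 165
  x=6 (Zone I, w=125) cum 290  ← median
  x=9 (Zone VI, w=50) cum 340
⇒ x* = 6
y-coordinate, sorted with cumulative weight:
  y=0 (Zone II, w=55) cum 55
  y=0 (Zone V, w=40) cum 95
  y=2 (Zone I, w=125) cum 220  ← median
  y=3 (Zone IV, w=50) cum 270
  y=9 (Zone III, w=20) cum 290
  y=10 (Zone VI, w=50) cum 340
⇒ y* = 2

(6, 2)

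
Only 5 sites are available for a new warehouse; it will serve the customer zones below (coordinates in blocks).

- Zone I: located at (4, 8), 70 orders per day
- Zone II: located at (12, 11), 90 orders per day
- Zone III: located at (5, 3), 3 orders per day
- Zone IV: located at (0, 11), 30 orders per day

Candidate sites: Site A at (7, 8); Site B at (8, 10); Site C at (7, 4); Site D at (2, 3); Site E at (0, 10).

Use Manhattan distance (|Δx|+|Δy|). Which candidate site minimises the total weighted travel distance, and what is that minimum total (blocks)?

Total weighted distance at each candidate:
  Site A (7, 8): total = 1251
  Site B (8, 10): total = 1170
  Site C (7, 4): total = 1999
  Site D (2, 3): total = 2419
  Site E (0, 10): total = 1656
Minimum is at Site B with total 1170 blocks.

Site B, total 1170 blocks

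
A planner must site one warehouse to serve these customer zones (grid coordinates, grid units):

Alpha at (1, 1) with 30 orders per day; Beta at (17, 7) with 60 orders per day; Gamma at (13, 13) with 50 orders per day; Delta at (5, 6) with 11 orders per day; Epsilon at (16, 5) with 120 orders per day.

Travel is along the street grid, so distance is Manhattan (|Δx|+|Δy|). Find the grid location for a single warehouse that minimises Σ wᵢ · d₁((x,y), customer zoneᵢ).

Manhattan distance separates: Σwᵢ(|x−xᵢ|+|y−yᵢ|) = Σwᵢ|x−xᵢ| + Σwᵢ|y−yᵢ|, so x and y are optimised independently as 1-D weighted medians.
Total weight W = 271; half = 135.5.
x-coordinate, sorted with cumulative weight:
  x=1 (Alpha, w=30) cum 30
  x=5 (Delta, w=11) cum 41
  x=13 (Gamma, w=50) cum 91
  x=16 (Epsilon, w=120) cum 211  ← median
  x=17 (Beta, w=60) cum 271
⇒ x* = 16
y-coordinate, sorted with cumulative weight:
  y=1 (Alpha, w=30) cum 30
  y=5 (Epsilon, w=120) cum 150  ← median
  y=6 (Delta, w=11) cum 161
  y=7 (Beta, w=60) cum 221
  y=13 (Gamma, w=50) cum 271
⇒ y* = 5

(16, 5)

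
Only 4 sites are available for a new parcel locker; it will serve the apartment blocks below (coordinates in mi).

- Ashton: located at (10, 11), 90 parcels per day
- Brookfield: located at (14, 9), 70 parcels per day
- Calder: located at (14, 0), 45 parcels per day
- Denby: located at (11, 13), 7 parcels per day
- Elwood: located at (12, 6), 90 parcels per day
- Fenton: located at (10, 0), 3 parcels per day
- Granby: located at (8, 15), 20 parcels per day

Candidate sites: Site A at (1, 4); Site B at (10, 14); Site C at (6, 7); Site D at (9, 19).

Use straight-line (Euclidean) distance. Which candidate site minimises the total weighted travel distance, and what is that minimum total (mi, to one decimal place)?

Total weighted distance at each candidate:
  Site A (1, 4): total = 4003.9
  Site B (10, 14): total = 2212.2
  Site C (6, 7): total = 2355.9
  Site D (9, 19): total = 3776.9
Minimum is at Site B with total 2212.2 mi.

Site B, total 2212.2 mi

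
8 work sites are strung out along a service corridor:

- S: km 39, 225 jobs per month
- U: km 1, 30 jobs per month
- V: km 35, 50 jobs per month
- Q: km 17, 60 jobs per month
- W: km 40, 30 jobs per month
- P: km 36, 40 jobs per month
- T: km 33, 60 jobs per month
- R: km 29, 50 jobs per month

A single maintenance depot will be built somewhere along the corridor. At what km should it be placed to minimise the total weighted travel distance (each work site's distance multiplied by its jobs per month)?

For a sum of weighted absolute distances on a line, the optimum is the weighted median (not the mean). Total weight W = 545; half-weight = 272.5.
Sort by position and accumulate weight:
  km 1 (U, w=30) → cum 30
  km 17 (Q, w=60) → cum 90
  km 29 (R, w=50) → cum 140
  km 33 (T, w=60) → cum 200
  km 35 (V, w=50) → cum 250
  km 36 (P, w=40) → cum 290  ≥ 272.5 → median here
  km 39 (S, w=225) → cum 515
  km 40 (W, w=30) → cum 545
Optimal location: km 36.

x = 36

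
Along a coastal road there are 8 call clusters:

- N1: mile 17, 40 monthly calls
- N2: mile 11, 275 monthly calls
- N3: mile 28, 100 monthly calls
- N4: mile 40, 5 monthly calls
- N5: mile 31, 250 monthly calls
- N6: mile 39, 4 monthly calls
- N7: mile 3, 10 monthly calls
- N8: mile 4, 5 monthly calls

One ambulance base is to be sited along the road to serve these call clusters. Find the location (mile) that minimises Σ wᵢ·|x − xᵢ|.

x = 28

For a sum of weighted absolute distances on a line, the optimum is the weighted median (not the mean). Total weight W = 689; half-weight = 344.5.
Sort by position and accumulate weight:
  mile 3 (N7, w=10) → cum 10
  mile 4 (N8, w=5) → cum 15
  mile 11 (N2, w=275) → cum 290
  mile 17 (N1, w=40) → cum 330
  mile 28 (N3, w=100) → cum 430  ≥ 344.5 → median here
  mile 31 (N5, w=250) → cum 680
  mile 39 (N6, w=4) → cum 684
  mile 40 (N4, w=5) → cum 689
Optimal location: mile 28.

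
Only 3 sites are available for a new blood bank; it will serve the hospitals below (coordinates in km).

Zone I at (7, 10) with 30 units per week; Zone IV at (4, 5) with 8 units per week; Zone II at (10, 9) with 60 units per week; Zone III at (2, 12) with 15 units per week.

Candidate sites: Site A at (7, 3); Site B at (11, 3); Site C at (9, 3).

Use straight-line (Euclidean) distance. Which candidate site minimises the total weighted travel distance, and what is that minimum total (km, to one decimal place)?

Site A, total 795.8 km

Total weighted distance at each candidate:
  Site A (7, 3): total = 795.8
  Site B (11, 3): total = 856.0
  Site C (9, 3): total = 797.5
Minimum is at Site A with total 795.8 km.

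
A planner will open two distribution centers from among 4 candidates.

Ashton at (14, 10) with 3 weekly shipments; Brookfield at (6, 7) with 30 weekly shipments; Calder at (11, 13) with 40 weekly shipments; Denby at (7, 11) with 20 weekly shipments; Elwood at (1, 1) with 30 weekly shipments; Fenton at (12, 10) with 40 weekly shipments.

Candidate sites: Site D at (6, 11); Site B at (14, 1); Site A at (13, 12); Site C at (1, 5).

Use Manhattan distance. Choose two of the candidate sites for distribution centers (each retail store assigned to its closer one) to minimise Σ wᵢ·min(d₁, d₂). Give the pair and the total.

Evaluate every pair (each demand assigned to the nearer of the two):
  {Site A, Site C}: total = 719
  {Site D, Site A}: total = 839
  {Site D, Site C}: total = 847
  {Site D, Site B}: total = 1117
  {Site B, Site A}: total = 1139
  {Site B, Site C}: total = 1637
Best pair: {Site A, Site C} with total 719.

{Site A, Site C}, total 719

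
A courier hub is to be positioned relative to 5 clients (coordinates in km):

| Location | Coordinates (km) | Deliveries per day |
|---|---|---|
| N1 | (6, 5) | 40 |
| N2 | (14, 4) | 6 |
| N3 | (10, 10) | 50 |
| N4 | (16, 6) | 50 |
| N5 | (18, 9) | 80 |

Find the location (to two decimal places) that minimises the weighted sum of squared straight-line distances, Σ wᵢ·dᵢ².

The minimiser of Σwᵢ‖p−pᵢ‖² is the weighted centroid p* = (Σwᵢpᵢ)/(Σwᵢ).
Σwᵢ = 226.
Σwᵢxᵢ = 40·6 + 6·14 + 50·10 + 50·16 + 80·18 = 3064.
Σwᵢyᵢ = 40·5 + 6·4 + 50·10 + 50·6 + 80·9 = 1744.
x* = 3064/226 = 13.56, y* = 1744/226 = 7.72.

(13.56, 7.72)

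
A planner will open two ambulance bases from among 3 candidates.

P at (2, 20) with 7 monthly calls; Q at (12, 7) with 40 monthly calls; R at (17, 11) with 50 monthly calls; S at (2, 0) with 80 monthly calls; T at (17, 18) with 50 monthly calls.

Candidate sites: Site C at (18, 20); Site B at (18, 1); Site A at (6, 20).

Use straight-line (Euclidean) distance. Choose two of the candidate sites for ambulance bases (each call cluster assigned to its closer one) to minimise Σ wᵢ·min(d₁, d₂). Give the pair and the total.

{Site C, Site B}, total 2298.5

Evaluate every pair (each demand assigned to the nearer of the two):
  {Site C, Site B}: total = 2298.5
  {Site B, Site A}: total = 2711.4
  {Site C, Site A}: total = 2797.0
Best pair: {Site C, Site B} with total 2298.5.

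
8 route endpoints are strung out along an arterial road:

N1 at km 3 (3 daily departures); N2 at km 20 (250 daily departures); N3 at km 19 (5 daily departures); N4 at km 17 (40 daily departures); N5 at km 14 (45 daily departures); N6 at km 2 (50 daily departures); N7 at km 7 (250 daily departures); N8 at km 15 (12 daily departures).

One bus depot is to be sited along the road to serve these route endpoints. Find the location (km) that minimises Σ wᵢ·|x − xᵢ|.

For a sum of weighted absolute distances on a line, the optimum is the weighted median (not the mean). Total weight W = 655; half-weight = 327.5.
Sort by position and accumulate weight:
  km 2 (N6, w=50) → cum 50
  km 3 (N1, w=3) → cum 53
  km 7 (N7, w=250) → cum 303
  km 14 (N5, w=45) → cum 348  ≥ 327.5 → median here
  km 15 (N8, w=12) → cum 360
  km 17 (N4, w=40) → cum 400
  km 19 (N3, w=5) → cum 405
  km 20 (N2, w=250) → cum 655
Optimal location: km 14.

x = 14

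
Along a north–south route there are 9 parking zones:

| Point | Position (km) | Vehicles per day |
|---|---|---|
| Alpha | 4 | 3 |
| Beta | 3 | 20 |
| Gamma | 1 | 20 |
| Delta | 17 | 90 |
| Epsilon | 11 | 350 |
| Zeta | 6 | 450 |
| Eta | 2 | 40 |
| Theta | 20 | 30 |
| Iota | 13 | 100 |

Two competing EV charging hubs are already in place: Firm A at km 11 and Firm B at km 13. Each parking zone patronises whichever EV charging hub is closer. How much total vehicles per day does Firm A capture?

883

The indifferent point is the midpoint (11+13)/2 = 12; parking zones left of it (closer to Firm A at 11) go to Firm A, those right go to Firm B.
  Gamma at 1 (w=20) → Firm A
  Eta at 2 (w=40) → Firm A
  Beta at 3 (w=20) → Firm A
  Alpha at 4 (w=3) → Firm A
  Zeta at 6 (w=450) → Firm A
  Epsilon at 11 (w=350) → Firm A
  Iota at 13 (w=100) → Firm B
  Delta at 17 (w=90) → Firm B
  Theta at 20 (w=30) → Firm B
Firm A captures 883; Firm B captures 220.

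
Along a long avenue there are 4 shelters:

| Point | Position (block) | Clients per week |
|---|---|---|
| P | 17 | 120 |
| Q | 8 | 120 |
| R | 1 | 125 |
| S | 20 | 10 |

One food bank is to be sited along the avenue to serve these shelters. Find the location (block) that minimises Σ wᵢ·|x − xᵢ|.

For a sum of weighted absolute distances on a line, the optimum is the weighted median (not the mean). Total weight W = 375; half-weight = 187.5.
Sort by position and accumulate weight:
  block 1 (R, w=125) → cum 125
  block 8 (Q, w=120) → cum 245  ≥ 187.5 → median here
  block 17 (P, w=120) → cum 365
  block 20 (S, w=10) → cum 375
Optimal location: block 8.

x = 8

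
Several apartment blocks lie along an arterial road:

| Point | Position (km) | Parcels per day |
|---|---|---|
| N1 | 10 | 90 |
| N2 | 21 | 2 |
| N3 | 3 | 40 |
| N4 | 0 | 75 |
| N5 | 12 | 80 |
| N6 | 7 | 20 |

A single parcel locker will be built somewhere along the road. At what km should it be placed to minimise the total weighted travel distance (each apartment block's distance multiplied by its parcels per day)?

x = 10

For a sum of weighted absolute distances on a line, the optimum is the weighted median (not the mean). Total weight W = 307; half-weight = 153.5.
Sort by position and accumulate weight:
  km 0 (N4, w=75) → cum 75
  km 3 (N3, w=40) → cum 115
  km 7 (N6, w=20) → cum 135
  km 10 (N1, w=90) → cum 225  ≥ 153.5 → median here
  km 12 (N5, w=80) → cum 305
  km 21 (N2, w=2) → cum 307
Optimal location: km 10.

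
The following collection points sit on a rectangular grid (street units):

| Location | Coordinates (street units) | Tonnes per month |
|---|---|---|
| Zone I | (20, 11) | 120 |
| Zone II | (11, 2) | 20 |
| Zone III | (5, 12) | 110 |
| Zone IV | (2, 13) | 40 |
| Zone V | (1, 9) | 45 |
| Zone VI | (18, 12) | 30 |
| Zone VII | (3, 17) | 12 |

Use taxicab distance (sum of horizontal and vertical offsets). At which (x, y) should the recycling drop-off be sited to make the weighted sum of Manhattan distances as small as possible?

Manhattan distance separates: Σwᵢ(|x−xᵢ|+|y−yᵢ|) = Σwᵢ|x−xᵢ| + Σwᵢ|y−yᵢ|, so x and y are optimised independently as 1-D weighted medians.
Total weight W = 377; half = 188.5.
x-coordinate, sorted with cumulative weight:
  x=1 (Zone V, w=45) cum 45
  x=2 (Zone IV, w=40) cum 85
  x=3 (Zone VII, w=12) cum 97
  x=5 (Zone III, w=110) cum 207  ← median
  x=11 (Zone II, w=20) cum 227
  x=18 (Zone VI, w=30) cum 257
  x=20 (Zone I, w=120) cum 377
⇒ x* = 5
y-coordinate, sorted with cumulative weight:
  y=2 (Zone II, w=20) cum 20
  y=9 (Zone V, w=45) cum 65
  y=11 (Zone I, w=120) cum 185
  y=12 (Zone III, w=110) cum 295  ← median
  y=12 (Zone VI, w=30) cum 325
  y=13 (Zone IV, w=40) cum 365
  y=17 (Zone VII, w=12) cum 377
⇒ y* = 12

(5, 12)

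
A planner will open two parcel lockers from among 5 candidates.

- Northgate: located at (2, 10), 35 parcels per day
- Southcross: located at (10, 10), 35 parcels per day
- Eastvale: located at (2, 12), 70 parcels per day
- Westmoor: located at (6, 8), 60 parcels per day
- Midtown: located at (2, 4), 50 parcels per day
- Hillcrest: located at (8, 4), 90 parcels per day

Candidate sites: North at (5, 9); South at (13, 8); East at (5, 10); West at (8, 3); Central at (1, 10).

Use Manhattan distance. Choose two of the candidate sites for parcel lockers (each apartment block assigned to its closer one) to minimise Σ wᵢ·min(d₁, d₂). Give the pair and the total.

{East, West}, total 1250

Evaluate every pair (each demand assigned to the nearer of the two):
  {East, West}: total = 1250
  {North, West}: total = 1330
  {West, Central}: total = 1420
  {North, Central}: total = 1645
  {East, Central}: total = 1760
  {North, East}: total = 1870
  {North, South}: total = 1975
  {South, Central}: total = 2000
  {South, East}: total = 2070
  {South, West}: total = 2540
Best pair: {East, West} with total 1250.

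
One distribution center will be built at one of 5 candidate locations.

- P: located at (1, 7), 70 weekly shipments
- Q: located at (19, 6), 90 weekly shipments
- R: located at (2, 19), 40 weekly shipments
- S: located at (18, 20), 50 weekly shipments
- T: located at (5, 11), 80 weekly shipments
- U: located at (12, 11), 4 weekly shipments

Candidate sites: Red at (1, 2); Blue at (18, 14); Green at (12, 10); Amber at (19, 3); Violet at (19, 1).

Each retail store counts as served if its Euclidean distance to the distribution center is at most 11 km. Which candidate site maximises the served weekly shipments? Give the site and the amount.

Green, covering 174

Coverage radius r = 11 km; a point is covered iff (Δx)²+(Δy)² ≤ 11² = 121.
  Red (1, 2): covers {P, T} → 150
  Blue (18, 14): covers {Q, S, U} → 144
  Green (12, 10): covers {Q, T, U} → 174
  Amber (19, 3): covers {Q, U} → 94
  Violet (19, 1): covers {Q} → 90
Maximum coverage at Green: 174 weekly shipments.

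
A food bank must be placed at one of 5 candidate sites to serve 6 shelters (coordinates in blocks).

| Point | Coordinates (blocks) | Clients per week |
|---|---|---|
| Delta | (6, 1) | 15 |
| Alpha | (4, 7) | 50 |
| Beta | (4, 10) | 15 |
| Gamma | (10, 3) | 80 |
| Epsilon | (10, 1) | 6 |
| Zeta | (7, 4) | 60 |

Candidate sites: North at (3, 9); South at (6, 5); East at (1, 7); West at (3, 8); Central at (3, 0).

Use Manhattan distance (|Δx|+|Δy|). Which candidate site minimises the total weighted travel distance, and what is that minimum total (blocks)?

South, total 1013 blocks

Total weighted distance at each candidate:
  North (3, 9): total = 2015
  South (6, 5): total = 1013
  East (1, 7): total = 2075
  West (3, 8): total = 1819
  Central (3, 0): total = 1953
Minimum is at South with total 1013 blocks.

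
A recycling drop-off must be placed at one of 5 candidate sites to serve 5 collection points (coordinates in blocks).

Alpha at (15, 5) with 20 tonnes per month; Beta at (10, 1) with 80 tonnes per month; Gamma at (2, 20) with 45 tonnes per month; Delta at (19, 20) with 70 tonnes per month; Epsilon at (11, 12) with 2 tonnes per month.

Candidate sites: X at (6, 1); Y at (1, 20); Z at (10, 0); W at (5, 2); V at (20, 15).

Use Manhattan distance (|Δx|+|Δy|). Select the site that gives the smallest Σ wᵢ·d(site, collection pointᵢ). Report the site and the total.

Z, total 3596 blocks

Total weighted distance at each candidate:
  X (6, 1): total = 3887
  Y (1, 20): total = 4161
  Z (10, 0): total = 3596
  W (5, 2): total = 3957
  V (20, 15): total = 3699
Minimum is at Z with total 3596 blocks.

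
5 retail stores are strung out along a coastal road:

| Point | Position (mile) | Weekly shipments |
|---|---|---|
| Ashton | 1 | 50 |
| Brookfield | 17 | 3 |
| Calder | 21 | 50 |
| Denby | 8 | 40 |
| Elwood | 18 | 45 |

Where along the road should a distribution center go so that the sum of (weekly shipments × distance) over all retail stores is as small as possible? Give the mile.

For a sum of weighted absolute distances on a line, the optimum is the weighted median (not the mean). Total weight W = 188; half-weight = 94.
Sort by position and accumulate weight:
  mile 1 (Ashton, w=50) → cum 50
  mile 8 (Denby, w=40) → cum 90
  mile 17 (Brookfield, w=3) → cum 93
  mile 18 (Elwood, w=45) → cum 138  ≥ 94 → median here
  mile 21 (Calder, w=50) → cum 188
Optimal location: mile 18.

x = 18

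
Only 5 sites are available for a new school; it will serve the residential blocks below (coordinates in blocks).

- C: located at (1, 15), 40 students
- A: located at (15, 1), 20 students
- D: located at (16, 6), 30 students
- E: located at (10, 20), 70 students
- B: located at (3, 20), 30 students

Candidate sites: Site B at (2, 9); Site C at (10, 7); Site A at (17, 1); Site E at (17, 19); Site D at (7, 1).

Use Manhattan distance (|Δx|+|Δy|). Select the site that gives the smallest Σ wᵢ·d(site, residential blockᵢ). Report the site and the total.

Site C, total 2620 blocks

Total weighted distance at each candidate:
  Site B (2, 9): total = 2900
  Site C (10, 7): total = 2620
  Site A (17, 1): total = 4230
  Site E (17, 19): total = 2630
  Site D (7, 1): total = 3610
Minimum is at Site C with total 2620 blocks.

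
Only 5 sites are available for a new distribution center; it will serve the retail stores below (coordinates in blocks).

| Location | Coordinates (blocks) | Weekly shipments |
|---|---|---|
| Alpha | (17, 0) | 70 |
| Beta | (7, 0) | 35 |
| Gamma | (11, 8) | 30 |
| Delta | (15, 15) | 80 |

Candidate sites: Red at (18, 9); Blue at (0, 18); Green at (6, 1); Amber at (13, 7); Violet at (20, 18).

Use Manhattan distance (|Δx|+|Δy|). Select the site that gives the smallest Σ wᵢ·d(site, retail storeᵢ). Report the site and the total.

Total weighted distance at each candidate:
  Red (18, 9): total = 2360
  Blue (0, 18): total = 5395
  Green (6, 1): total = 3110
  Amber (13, 7): total = 2115
  Violet (20, 18): total = 3765
Minimum is at Amber with total 2115 blocks.

Amber, total 2115 blocks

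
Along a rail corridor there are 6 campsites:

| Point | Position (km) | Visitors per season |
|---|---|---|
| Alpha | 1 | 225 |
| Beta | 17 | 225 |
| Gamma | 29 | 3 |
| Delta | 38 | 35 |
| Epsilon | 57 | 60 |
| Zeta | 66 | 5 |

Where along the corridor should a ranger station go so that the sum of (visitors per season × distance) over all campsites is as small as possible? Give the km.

For a sum of weighted absolute distances on a line, the optimum is the weighted median (not the mean). Total weight W = 553; half-weight = 276.5.
Sort by position and accumulate weight:
  km 1 (Alpha, w=225) → cum 225
  km 17 (Beta, w=225) → cum 450  ≥ 276.5 → median here
  km 29 (Gamma, w=3) → cum 453
  km 38 (Delta, w=35) → cum 488
  km 57 (Epsilon, w=60) → cum 548
  km 66 (Zeta, w=5) → cum 553
Optimal location: km 17.

x = 17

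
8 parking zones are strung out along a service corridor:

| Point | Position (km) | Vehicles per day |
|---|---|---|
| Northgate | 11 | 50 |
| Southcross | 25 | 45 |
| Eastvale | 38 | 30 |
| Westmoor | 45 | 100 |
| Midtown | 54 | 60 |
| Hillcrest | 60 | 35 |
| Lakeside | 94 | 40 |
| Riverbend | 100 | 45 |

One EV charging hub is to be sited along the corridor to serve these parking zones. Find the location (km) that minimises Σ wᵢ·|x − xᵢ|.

For a sum of weighted absolute distances on a line, the optimum is the weighted median (not the mean). Total weight W = 405; half-weight = 202.5.
Sort by position and accumulate weight:
  km 11 (Northgate, w=50) → cum 50
  km 25 (Southcross, w=45) → cum 95
  km 38 (Eastvale, w=30) → cum 125
  km 45 (Westmoor, w=100) → cum 225  ≥ 202.5 → median here
  km 54 (Midtown, w=60) → cum 285
  km 60 (Hillcrest, w=35) → cum 320
  km 94 (Lakeside, w=40) → cum 360
  km 100 (Riverbend, w=45) → cum 405
Optimal location: km 45.

x = 45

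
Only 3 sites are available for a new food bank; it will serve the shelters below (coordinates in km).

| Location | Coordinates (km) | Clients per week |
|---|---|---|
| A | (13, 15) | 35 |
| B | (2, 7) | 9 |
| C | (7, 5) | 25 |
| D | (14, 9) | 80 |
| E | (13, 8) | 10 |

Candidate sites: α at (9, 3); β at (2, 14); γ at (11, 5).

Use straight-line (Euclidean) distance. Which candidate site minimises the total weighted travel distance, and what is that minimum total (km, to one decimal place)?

γ, total 976.0 km

Total weighted distance at each candidate:
  α (9, 3): total = 1274.8
  β (2, 14): total = 1872.3
  γ (11, 5): total = 976.0
Minimum is at γ with total 976.0 km.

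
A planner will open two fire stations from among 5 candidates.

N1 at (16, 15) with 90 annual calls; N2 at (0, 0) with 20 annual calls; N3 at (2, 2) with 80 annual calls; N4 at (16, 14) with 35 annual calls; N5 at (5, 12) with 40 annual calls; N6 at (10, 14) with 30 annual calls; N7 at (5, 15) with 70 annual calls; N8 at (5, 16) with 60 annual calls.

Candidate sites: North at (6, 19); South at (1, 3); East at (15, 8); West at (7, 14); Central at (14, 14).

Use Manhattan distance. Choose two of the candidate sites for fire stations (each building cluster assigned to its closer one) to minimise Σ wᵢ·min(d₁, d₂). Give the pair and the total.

{South, West}, total 2155

Evaluate every pair (each demand assigned to the nearer of the two):
  {South, West}: total = 2155
  {South, Central}: total = 2500
  {West, Central}: total = 2820
  {North, South}: total = 3205
  {East, West}: total = 3445
  {North, Central}: total = 3550
  {North, West}: total = 3695
  {North, East}: total = 4125
  {South, East}: total = 4195
  {East, Central}: total = 4240
Best pair: {South, West} with total 2155.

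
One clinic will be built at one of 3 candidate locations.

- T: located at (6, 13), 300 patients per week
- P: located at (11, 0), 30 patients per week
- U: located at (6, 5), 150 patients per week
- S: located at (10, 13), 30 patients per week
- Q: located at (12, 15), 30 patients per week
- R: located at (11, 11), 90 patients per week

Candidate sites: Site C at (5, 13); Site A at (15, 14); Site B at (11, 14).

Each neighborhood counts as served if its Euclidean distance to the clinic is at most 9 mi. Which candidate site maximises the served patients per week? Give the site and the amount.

Coverage radius r = 9 mi; a point is covered iff (Δx)²+(Δy)² ≤ 9² = 81.
  Site C (5, 13): covers {T, U, S, Q, R} → 600
  Site A (15, 14): covers {S, Q, R} → 150
  Site B (11, 14): covers {T, S, Q, R} → 450
Maximum coverage at Site C: 600 patients per week.

Site C, covering 600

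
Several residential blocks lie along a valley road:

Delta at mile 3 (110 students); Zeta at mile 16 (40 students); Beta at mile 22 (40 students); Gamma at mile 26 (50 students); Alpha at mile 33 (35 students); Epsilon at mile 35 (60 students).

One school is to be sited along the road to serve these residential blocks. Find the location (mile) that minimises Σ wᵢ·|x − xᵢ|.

x = 22

For a sum of weighted absolute distances on a line, the optimum is the weighted median (not the mean). Total weight W = 335; half-weight = 167.5.
Sort by position and accumulate weight:
  mile 3 (Delta, w=110) → cum 110
  mile 16 (Zeta, w=40) → cum 150
  mile 22 (Beta, w=40) → cum 190  ≥ 167.5 → median here
  mile 26 (Gamma, w=50) → cum 240
  mile 33 (Alpha, w=35) → cum 275
  mile 35 (Epsilon, w=60) → cum 335
Optimal location: mile 22.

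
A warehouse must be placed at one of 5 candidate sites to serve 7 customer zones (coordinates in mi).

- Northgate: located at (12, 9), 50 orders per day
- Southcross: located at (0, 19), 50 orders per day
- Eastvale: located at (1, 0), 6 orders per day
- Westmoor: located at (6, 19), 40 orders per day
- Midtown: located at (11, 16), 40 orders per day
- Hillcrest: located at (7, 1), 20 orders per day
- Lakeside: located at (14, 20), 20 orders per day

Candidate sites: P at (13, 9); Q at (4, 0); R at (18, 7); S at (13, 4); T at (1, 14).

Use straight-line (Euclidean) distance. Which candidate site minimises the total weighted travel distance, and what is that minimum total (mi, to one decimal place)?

Total weighted distance at each candidate:
  P (13, 9): total = 2160.4
  Q (4, 0): total = 3564.1
  R (18, 7): total = 3165.7
  S (13, 4): total = 2926.8
  T (1, 14): total = 2206.6
Minimum is at P with total 2160.4 mi.

P, total 2160.4 mi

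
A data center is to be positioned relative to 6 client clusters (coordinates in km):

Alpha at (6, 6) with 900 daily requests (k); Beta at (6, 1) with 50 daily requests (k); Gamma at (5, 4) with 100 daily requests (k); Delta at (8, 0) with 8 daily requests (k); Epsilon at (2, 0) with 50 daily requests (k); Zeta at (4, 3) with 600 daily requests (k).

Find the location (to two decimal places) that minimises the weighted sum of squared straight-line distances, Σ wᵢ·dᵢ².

The minimiser of Σwᵢ‖p−pᵢ‖² is the weighted centroid p* = (Σwᵢpᵢ)/(Σwᵢ).
Σwᵢ = 1708.
Σwᵢxᵢ = 900·6 + 50·6 + 100·5 + 8·8 + 50·2 + 600·4 = 8764.
Σwᵢyᵢ = 900·6 + 50·1 + 100·4 + 8·0 + 50·0 + 600·3 = 7650.
x* = 8764/1708 = 5.13, y* = 7650/1708 = 4.48.

(5.13, 4.48)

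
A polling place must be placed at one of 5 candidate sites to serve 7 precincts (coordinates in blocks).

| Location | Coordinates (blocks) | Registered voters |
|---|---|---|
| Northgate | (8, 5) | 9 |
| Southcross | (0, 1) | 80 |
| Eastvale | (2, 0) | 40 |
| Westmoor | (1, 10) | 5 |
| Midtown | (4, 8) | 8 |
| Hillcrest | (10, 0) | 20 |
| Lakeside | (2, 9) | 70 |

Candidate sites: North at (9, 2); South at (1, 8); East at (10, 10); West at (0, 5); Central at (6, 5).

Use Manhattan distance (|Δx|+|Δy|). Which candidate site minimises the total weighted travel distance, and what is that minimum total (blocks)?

West, total 1478 blocks

Total weighted distance at each candidate:
  North (9, 2): total = 2404
  South (1, 8): total = 1604
  East (10, 10): total = 3242
  West (0, 5): total = 1478
  Central (6, 5): total = 2008
Minimum is at West with total 1478 blocks.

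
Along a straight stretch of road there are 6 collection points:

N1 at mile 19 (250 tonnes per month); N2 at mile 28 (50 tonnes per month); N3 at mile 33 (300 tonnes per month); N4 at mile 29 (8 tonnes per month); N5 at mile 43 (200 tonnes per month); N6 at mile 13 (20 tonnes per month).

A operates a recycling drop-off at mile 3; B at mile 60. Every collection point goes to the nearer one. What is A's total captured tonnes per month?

The indifferent point is the midpoint (3+60)/2 = 31.5; collection points left of it (closer to A at 3) go to A, those right go to B.
  N6 at 13 (w=20) → A
  N1 at 19 (w=250) → A
  N2 at 28 (w=50) → A
  N4 at 29 (w=8) → A
  N3 at 33 (w=300) → B
  N5 at 43 (w=200) → B
A captures 328; B captures 500.

328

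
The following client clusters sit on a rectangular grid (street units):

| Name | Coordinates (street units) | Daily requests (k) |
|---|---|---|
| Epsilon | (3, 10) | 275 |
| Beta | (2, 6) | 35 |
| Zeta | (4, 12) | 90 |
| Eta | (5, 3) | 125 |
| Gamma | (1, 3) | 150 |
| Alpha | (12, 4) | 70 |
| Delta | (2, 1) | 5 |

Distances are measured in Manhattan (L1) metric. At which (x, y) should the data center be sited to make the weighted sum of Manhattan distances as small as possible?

(3, 6)

Manhattan distance separates: Σwᵢ(|x−xᵢ|+|y−yᵢ|) = Σwᵢ|x−xᵢ| + Σwᵢ|y−yᵢ|, so x and y are optimised independently as 1-D weighted medians.
Total weight W = 750; half = 375.
x-coordinate, sorted with cumulative weight:
  x=1 (Gamma, w=150) cum 150
  x=2 (Beta, w=35) cum 185
  x=2 (Delta, w=5) cum 190
  x=3 (Epsilon, w=275) cum 465  ← median
  x=4 (Zeta, w=90) cum 555
  x=5 (Eta, w=125) cum 680
  x=12 (Alpha, w=70) cum 750
⇒ x* = 3
y-coordinate, sorted with cumulative weight:
  y=1 (Delta, w=5) cum 5
  y=3 (Eta, w=125) cum 130
  y=3 (Gamma, w=150) cum 280
  y=4 (Alpha, w=70) cum 350
  y=6 (Beta, w=35) cum 385  ← median
  y=10 (Epsilon, w=275) cum 660
  y=12 (Zeta, w=90) cum 750
⇒ y* = 6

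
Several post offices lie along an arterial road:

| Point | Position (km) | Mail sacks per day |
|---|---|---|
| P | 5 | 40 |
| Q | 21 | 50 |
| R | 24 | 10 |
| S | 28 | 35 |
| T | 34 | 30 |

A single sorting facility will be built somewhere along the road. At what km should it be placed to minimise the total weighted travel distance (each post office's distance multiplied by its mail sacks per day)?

For a sum of weighted absolute distances on a line, the optimum is the weighted median (not the mean). Total weight W = 165; half-weight = 82.5.
Sort by position and accumulate weight:
  km 5 (P, w=40) → cum 40
  km 21 (Q, w=50) → cum 90  ≥ 82.5 → median here
  km 24 (R, w=10) → cum 100
  km 28 (S, w=35) → cum 135
  km 34 (T, w=30) → cum 165
Optimal location: km 21.

x = 21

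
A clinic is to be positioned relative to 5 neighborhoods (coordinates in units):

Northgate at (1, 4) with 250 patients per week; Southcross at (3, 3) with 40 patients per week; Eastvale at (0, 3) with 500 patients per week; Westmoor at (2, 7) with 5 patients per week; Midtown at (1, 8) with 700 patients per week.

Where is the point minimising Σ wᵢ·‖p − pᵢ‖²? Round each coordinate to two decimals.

(0.72, 5.52)

The minimiser of Σwᵢ‖p−pᵢ‖² is the weighted centroid p* = (Σwᵢpᵢ)/(Σwᵢ).
Σwᵢ = 1495.
Σwᵢxᵢ = 250·1 + 40·3 + 500·0 + 5·2 + 700·1 = 1080.
Σwᵢyᵢ = 250·4 + 40·3 + 500·3 + 5·7 + 700·8 = 8255.
x* = 1080/1495 = 0.72, y* = 8255/1495 = 5.52.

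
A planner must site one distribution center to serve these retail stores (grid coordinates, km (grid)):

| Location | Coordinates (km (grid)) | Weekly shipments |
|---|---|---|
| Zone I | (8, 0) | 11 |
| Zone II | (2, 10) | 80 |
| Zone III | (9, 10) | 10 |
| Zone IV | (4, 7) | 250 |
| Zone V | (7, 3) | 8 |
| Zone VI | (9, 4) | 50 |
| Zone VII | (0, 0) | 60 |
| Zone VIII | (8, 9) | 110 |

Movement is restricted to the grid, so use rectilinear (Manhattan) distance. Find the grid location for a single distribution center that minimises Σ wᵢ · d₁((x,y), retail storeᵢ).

(4, 7)

Manhattan distance separates: Σwᵢ(|x−xᵢ|+|y−yᵢ|) = Σwᵢ|x−xᵢ| + Σwᵢ|y−yᵢ|, so x and y are optimised independently as 1-D weighted medians.
Total weight W = 579; half = 289.5.
x-coordinate, sorted with cumulative weight:
  x=0 (Zone VII, w=60) cum 60
  x=2 (Zone II, w=80) cum 140
  x=4 (Zone IV, w=250) cum 390  ← median
  x=7 (Zone V, w=8) cum 398
  x=8 (Zone I, w=11) cum 409
  x=8 (Zone VIII, w=110) cum 519
  x=9 (Zone III, w=10) cum 529
  x=9 (Zone VI, w=50) cum 579
⇒ x* = 4
y-coordinate, sorted with cumulative weight:
  y=0 (Zone I, w=11) cum 11
  y=0 (Zone VII, w=60) cum 71
  y=3 (Zone V, w=8) cum 79
  y=4 (Zone VI, w=50) cum 129
  y=7 (Zone IV, w=250) cum 379  ← median
  y=9 (Zone VIII, w=110) cum 489
  y=10 (Zone II, w=80) cum 569
  y=10 (Zone III, w=10) cum 579
⇒ y* = 7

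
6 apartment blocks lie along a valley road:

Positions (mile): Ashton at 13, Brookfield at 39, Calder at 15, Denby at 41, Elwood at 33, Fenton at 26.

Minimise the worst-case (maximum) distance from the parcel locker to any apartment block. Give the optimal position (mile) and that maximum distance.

The 1-center on a line is the midpoint of the two extreme points: leftmost at 13, rightmost at 41.
Optimal location = (13 + 41)/2 = 27; maximum distance = (41 − 13)/2 = 14.

location 27, max distance 14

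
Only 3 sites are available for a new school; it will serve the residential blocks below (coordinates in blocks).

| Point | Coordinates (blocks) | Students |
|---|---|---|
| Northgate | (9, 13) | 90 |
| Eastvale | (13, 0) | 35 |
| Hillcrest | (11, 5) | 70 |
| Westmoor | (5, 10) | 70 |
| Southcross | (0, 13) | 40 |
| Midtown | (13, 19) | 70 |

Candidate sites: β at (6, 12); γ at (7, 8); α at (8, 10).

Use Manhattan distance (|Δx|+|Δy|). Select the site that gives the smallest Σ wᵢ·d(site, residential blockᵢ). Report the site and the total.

Total weighted distance at each candidate:
  β (6, 12): total = 3335
  γ (7, 8): total = 3560
  α (8, 10): total = 3075
Minimum is at α with total 3075 blocks.

α, total 3075 blocks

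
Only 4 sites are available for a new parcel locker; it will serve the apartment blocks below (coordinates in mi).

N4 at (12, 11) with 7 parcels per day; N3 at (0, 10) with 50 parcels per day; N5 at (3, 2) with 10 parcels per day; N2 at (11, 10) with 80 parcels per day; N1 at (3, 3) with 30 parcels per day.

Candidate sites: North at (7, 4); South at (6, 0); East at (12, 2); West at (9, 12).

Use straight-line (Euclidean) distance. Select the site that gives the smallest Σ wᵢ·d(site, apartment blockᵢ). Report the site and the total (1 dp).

West, total 1150.5 mi

Total weighted distance at each candidate:
  North (7, 4): total = 1266.5
  South (6, 0): total = 1728.6
  East (12, 2): total = 1790.8
  West (9, 12): total = 1150.5
Minimum is at West with total 1150.5 mi.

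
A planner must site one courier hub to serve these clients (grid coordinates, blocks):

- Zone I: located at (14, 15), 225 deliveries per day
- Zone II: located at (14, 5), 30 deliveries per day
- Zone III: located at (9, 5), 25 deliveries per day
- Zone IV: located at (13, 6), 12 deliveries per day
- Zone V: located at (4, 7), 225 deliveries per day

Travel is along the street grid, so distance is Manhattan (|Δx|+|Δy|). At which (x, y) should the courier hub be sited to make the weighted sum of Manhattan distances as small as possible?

Manhattan distance separates: Σwᵢ(|x−xᵢ|+|y−yᵢ|) = Σwᵢ|x−xᵢ| + Σwᵢ|y−yᵢ|, so x and y are optimised independently as 1-D weighted medians.
Total weight W = 517; half = 258.5.
x-coordinate, sorted with cumulative weight:
  x=4 (Zone V, w=225) cum 225
  x=9 (Zone III, w=25) cum 250
  x=13 (Zone IV, w=12) cum 262  ← median
  x=14 (Zone I, w=225) cum 487
  x=14 (Zone II, w=30) cum 517
⇒ x* = 13
y-coordinate, sorted with cumulative weight:
  y=5 (Zone II, w=30) cum 30
  y=5 (Zone III, w=25) cum 55
  y=6 (Zone IV, w=12) cum 67
  y=7 (Zone V, w=225) cum 292  ← median
  y=15 (Zone I, w=225) cum 517
⇒ y* = 7

(13, 7)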